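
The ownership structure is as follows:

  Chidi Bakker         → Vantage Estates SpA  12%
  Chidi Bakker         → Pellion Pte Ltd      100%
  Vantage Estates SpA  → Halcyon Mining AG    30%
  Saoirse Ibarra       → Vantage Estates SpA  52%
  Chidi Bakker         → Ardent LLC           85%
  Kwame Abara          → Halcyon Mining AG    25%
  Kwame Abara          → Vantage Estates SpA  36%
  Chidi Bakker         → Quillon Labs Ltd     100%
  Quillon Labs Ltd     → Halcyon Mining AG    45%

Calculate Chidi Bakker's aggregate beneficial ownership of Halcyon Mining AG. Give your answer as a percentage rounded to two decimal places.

48.60%

Chidi reaches Halcyon along 2 paths.
Via Quillon: 100% × 45% = 45%.
Via Vantage: 12% × 30% = 3.6%.
Total: 45% + 3.6% = 48.6%.
Rounded: 48.60%.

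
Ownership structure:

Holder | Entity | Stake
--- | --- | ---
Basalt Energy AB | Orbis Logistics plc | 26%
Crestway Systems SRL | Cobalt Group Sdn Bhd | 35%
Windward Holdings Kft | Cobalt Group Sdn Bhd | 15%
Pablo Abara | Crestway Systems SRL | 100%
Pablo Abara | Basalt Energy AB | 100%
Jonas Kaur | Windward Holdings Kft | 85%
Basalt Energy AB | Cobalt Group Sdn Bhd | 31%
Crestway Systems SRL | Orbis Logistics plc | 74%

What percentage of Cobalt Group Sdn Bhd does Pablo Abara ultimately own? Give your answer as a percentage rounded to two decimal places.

66.00%

Pablo reaches Cobalt along 2 paths.
Via Basalt: 100% × 31% = 31%.
Via Crestway: 100% × 35% = 35%.
Total: 31% + 35% = 66%.
Rounded: 66.00%.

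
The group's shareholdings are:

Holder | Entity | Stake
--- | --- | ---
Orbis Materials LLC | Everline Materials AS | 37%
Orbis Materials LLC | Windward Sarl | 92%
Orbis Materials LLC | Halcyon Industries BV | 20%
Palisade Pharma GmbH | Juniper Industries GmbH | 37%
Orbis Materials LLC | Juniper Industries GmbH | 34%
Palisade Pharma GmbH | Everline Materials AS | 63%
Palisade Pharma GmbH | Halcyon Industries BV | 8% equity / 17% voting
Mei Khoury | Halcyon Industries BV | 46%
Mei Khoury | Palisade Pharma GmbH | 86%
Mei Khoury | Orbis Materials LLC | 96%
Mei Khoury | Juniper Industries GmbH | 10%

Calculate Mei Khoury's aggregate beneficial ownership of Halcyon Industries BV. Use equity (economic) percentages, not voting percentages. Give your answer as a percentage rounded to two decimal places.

72.08%

Mei reaches Halcyon along 3 paths.
Via Palisade: 86% × 8% = 6.88%.
Via Orbis: 96% × 20% = 19.2%.
Direct stake: 46% = 46%.
Total: 6.88% + 19.2% + 46% = 72.08%.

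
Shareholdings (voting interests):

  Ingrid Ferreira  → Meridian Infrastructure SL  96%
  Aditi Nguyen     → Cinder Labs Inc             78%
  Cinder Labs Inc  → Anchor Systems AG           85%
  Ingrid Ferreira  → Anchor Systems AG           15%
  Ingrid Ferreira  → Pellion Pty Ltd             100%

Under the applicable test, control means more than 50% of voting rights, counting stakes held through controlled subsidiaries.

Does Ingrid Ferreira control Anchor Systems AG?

Ingrid holds 96% of Meridian, so Ingrid controls Meridian.
Ingrid holds 100% of Pellion, so Ingrid controls Pellion.
In Anchor, Ingrid's side holds only 15%, not > 50%.
So Ingrid does not control Anchor.

No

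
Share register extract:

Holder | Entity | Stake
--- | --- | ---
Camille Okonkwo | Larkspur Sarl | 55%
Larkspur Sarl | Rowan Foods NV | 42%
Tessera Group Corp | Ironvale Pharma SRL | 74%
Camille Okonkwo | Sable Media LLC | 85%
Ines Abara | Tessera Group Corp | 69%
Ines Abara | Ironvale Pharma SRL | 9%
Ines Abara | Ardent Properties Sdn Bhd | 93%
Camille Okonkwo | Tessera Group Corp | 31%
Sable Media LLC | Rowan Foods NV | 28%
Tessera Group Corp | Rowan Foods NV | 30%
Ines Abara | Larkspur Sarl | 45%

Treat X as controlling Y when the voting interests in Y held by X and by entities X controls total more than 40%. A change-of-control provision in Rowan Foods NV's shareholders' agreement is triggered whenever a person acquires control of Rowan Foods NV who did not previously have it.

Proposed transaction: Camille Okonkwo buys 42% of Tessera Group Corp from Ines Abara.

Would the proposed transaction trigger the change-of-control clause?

No

The purchase adds only to Camille's holdings (Ines's stake shrinks), so Camille is the only person who could newly come to control Rowan.
Camille holds 85% of Sable, so Camille controls Sable.
Camille holds 55% of Larkspur, so Camille controls Larkspur.
Sable and Larkspur together hold 28% + 42% = 70% of Rowan, so Camille controls Rowan.
So Camille already controls Rowan before the transaction.
After the purchase, Camille's direct stake in Tessera rises to 31% + 42% = 73%, and Ines's stake falls to 27%.
Camille controlled Rowan already, so this is not a new person acquiring control; every other person's position is unchanged or reduced.
No new person acquires control, so the clause is not triggered.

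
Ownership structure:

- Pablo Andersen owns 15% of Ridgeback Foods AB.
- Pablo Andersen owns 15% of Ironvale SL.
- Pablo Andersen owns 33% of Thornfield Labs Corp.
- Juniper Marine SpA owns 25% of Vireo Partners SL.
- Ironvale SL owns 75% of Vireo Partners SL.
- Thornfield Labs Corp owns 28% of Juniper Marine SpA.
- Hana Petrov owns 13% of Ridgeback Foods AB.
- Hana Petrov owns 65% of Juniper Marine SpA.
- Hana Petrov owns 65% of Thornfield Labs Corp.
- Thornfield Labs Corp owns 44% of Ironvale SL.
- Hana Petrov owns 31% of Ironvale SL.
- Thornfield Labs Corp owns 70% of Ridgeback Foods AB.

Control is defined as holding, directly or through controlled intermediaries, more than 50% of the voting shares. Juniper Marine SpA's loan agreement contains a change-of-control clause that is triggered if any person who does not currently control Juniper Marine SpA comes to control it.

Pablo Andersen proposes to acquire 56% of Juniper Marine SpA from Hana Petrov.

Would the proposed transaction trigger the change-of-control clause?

Yes

The purchase adds only to Pablo's holdings (Hana's stake shrinks), so Pablo is the only person who could newly come to control Juniper.
Pablo's largest direct stake is 33% in Thornfield, which does not meet the threshold, so Pablo controls no company.
Neither Pablo nor any entity Pablo controls holds any voting interest in Juniper.
So before the transaction, Pablo does not control Juniper.
After the purchase, Pablo holds 56% of Juniper directly, and Hana's stake falls to 9%.
Pablo holds 56% of Juniper, so Pablo controls Juniper.
Pablo did not control Juniper before and does after, so the clause is triggered.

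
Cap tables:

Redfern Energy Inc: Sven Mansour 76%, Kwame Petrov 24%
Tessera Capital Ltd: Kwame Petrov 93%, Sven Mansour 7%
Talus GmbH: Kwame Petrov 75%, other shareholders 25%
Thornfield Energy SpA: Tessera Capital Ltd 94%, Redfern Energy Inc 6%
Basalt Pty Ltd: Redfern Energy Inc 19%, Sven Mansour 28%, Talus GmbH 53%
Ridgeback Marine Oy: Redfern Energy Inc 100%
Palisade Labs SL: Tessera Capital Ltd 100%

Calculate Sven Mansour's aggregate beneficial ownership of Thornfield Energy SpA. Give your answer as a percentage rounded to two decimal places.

11.14%

Sven reaches Thornfield along 2 paths.
Via Tessera: 7% × 94% = 6.58%.
Via Redfern: 76% × 6% = 4.56%.
Total: 6.58% + 4.56% = 11.14%.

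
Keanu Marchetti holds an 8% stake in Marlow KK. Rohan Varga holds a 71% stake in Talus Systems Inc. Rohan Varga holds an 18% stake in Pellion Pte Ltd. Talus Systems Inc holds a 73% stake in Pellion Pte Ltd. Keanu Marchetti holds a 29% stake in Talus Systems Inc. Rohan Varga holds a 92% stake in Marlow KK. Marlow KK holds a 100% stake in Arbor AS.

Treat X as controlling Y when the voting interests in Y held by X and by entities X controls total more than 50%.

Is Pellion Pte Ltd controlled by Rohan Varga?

Yes

Rohan holds 71% of Talus, so Rohan controls Talus.
Rohan and Talus together hold 18% + 73% = 91% of Pellion, so Rohan controls Pellion.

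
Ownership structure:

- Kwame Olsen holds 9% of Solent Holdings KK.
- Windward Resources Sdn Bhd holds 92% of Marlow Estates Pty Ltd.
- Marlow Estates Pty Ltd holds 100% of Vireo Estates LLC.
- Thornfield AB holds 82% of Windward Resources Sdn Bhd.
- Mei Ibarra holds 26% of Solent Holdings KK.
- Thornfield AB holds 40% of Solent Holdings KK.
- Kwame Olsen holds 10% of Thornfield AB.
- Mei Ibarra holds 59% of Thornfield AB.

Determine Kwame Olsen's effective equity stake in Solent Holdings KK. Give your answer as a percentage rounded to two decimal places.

13.00%

Kwame reaches Solent along 2 paths.
Direct stake: 9% = 9%.
Via Thornfield: 10% × 40% = 4%.
Total: 9% + 4% = 13%.
Rounded: 13.00%.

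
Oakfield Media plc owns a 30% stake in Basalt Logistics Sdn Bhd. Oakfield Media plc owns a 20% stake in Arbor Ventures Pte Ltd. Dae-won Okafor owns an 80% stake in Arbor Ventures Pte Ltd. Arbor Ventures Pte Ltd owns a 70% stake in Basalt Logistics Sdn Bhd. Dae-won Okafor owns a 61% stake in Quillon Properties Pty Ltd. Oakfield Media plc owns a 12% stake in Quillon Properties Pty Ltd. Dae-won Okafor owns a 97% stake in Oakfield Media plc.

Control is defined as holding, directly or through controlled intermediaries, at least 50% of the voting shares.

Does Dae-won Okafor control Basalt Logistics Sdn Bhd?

Yes

Dae-won holds 97% of Oakfield, so Dae-won controls Oakfield.
Dae-won and Oakfield together hold 80% + 20% = 100% of Arbor, so Dae-won controls Arbor.
Arbor and Oakfield together hold 70% + 30% = 100% of Basalt, so Dae-won controls Basalt.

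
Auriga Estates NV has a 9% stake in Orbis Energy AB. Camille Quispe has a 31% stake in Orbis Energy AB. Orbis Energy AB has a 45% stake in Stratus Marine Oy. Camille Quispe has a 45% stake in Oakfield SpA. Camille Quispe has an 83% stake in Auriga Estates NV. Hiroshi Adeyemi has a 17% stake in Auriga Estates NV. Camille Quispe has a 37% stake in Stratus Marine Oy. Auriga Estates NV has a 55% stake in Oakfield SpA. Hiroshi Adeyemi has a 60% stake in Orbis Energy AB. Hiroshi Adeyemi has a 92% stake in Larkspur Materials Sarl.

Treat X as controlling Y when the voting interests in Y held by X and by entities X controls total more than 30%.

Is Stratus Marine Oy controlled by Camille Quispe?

Yes

Camille holds 83% of Auriga, so Camille controls Auriga.
Auriga and Camille together hold 9% + 31% = 40% of Orbis, so Camille controls Orbis.
Orbis and Camille together hold 45% + 37% = 82% of Stratus, so Camille controls Stratus.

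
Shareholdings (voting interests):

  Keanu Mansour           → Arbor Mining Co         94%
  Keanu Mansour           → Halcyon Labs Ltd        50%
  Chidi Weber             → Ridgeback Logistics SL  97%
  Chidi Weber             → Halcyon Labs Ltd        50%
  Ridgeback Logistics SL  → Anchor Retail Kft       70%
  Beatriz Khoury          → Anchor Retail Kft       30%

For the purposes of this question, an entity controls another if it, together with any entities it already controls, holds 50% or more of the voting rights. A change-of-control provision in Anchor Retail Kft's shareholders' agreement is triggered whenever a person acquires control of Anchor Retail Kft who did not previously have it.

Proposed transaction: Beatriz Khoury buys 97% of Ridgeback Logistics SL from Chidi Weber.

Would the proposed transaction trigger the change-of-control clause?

The purchase adds only to Beatriz's holdings (Chidi's stake shrinks), so Beatriz is the only person who could newly come to control Anchor.
Beatriz's largest direct stake is 30% in Anchor, which does not meet the threshold, so Beatriz controls no company.
In Anchor, Beatriz's side holds only 30%, not ≥ 50%.
So before the transaction, Beatriz does not control Anchor.
After the purchase, Beatriz holds 97% of Ridgeback directly, and Chidi's stake falls to 0%.
Beatriz holds 97% of Ridgeback, so Beatriz controls Ridgeback.
Beatriz and Ridgeback together hold 30% + 70% = 100% of Anchor, so Beatriz controls Anchor.
Beatriz did not control Anchor before and does after, so the clause is triggered.

Yes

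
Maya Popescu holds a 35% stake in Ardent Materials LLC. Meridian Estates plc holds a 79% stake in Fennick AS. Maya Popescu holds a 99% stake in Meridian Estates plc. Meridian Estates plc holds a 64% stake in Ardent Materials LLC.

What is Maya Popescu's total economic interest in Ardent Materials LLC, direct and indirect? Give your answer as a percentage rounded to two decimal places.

Maya reaches Ardent along 2 paths.
Via Meridian: 99% × 64% = 63.36%.
Direct stake: 35% = 35%.
Total: 63.36% + 35% = 98.36%.

98.36%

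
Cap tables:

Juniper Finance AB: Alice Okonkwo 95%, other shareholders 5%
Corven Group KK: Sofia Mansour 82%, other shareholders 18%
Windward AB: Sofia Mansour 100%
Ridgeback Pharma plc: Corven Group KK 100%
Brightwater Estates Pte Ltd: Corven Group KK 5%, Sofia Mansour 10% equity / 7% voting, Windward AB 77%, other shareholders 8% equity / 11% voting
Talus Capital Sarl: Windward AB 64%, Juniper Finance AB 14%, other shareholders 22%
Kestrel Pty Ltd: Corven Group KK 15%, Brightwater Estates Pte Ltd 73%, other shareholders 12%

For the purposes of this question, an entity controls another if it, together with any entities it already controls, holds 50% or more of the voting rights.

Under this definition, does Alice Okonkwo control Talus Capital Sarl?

No

Alice holds 95% of Juniper, so Alice controls Juniper.
In Talus, Alice's side holds only 14%, not ≥ 50%.
So Alice does not control Talus.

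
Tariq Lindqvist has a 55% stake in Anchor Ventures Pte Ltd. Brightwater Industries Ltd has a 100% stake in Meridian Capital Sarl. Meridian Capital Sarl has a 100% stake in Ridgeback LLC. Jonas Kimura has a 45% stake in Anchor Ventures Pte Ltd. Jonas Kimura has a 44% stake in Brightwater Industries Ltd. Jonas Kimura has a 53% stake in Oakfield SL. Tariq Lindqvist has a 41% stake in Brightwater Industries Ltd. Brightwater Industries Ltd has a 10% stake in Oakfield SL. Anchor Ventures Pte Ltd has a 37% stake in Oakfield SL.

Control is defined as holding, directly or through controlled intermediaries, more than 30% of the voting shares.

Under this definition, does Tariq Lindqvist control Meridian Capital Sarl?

Yes

Tariq holds 41% of Brightwater, so Tariq controls Brightwater.
Brightwater holds 100% of Meridian, so Tariq controls Meridian.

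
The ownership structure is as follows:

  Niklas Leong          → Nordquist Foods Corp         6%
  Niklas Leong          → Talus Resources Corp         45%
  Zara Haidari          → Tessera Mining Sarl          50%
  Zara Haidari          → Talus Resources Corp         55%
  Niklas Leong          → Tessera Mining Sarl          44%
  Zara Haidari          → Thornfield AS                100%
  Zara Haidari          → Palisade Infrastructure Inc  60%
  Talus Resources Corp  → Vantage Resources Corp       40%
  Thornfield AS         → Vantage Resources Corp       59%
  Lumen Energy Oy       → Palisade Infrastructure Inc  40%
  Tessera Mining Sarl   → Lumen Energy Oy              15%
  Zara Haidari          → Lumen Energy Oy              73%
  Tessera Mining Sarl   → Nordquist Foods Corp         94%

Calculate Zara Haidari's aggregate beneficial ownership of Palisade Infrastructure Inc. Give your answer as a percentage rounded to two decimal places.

92.20%

Zara reaches Palisade along 3 paths.
Via Lumen: 73% × 40% = 29.2%.
Via Tessera → Lumen: 50% × 15% × 40% = 3%.
Direct stake: 60% = 60%.
Total: 29.2% + 3% + 60% = 92.2%.
Rounded: 92.20%.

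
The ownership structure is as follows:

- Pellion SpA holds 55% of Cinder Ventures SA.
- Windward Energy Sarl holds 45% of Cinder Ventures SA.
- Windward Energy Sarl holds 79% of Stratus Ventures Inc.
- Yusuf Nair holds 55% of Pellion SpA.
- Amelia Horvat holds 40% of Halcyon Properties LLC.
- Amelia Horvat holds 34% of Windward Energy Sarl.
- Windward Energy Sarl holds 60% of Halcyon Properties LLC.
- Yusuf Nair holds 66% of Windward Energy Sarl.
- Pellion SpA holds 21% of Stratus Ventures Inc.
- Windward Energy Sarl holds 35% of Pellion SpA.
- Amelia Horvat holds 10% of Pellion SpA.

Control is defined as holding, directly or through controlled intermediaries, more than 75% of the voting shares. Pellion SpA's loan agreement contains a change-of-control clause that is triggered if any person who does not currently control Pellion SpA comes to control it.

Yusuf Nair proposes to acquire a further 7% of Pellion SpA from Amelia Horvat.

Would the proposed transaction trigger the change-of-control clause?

The purchase adds only to Yusuf's holdings (Amelia's stake shrinks), so Yusuf is the only person who could newly come to control Pellion.
Yusuf's largest direct stake is 66% in Windward, which does not meet the threshold, so Yusuf controls no company.
In Pellion, Yusuf's side holds only 55%, not > 75%.
So before the transaction, Yusuf does not control Pellion.
After the purchase, Yusuf's direct stake in Pellion rises to 55% + 7% = 62%, and Amelia's stake falls to 3%.
After the transaction, Yusuf's side holds 62% of Pellion, not > 75%, so Yusuf still does not control Pellion.
No new person acquires control, so the clause is not triggered.

No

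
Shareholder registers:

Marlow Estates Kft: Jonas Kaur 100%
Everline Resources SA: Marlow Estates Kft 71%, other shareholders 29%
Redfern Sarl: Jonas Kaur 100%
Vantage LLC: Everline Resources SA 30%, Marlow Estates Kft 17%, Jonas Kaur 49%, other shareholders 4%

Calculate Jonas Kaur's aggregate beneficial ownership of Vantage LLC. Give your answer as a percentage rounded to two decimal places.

87.30%

Jonas reaches Vantage along 3 paths.
Via Marlow → Everline: 100% × 71% × 30% = 21.3%.
Via Marlow: 100% × 17% = 17%.
Direct stake: 49% = 49%.
Total: 21.3% + 17% + 49% = 87.3%.
Rounded: 87.30%.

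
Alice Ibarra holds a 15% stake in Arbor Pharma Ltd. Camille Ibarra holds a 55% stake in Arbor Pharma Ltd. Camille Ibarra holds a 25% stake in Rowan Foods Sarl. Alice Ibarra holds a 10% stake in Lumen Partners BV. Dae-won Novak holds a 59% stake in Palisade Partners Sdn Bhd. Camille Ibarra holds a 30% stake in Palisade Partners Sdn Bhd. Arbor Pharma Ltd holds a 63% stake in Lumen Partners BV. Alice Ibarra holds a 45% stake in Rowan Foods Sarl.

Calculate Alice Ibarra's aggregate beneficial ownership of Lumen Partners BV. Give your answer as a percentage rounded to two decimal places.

Alice reaches Lumen along 2 paths.
Via Arbor: 15% × 63% = 9.45%.
Direct stake: 10% = 10%.
Total: 9.45% + 10% = 19.45%.

19.45%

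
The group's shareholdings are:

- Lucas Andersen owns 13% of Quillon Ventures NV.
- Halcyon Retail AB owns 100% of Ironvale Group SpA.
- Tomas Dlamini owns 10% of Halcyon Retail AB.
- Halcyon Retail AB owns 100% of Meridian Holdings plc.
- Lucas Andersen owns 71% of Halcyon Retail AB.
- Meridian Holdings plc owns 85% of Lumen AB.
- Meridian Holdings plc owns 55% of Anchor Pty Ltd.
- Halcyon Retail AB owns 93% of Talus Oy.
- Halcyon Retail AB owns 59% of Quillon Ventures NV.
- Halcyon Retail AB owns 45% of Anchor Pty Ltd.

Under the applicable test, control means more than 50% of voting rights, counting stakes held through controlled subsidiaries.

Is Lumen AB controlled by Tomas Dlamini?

Tomas's largest direct stake is 10% in Halcyon, which does not meet the threshold, so Tomas controls no company.
Neither Tomas nor any entity Tomas controls holds any voting interest in Lumen.
So Tomas does not control Lumen.

No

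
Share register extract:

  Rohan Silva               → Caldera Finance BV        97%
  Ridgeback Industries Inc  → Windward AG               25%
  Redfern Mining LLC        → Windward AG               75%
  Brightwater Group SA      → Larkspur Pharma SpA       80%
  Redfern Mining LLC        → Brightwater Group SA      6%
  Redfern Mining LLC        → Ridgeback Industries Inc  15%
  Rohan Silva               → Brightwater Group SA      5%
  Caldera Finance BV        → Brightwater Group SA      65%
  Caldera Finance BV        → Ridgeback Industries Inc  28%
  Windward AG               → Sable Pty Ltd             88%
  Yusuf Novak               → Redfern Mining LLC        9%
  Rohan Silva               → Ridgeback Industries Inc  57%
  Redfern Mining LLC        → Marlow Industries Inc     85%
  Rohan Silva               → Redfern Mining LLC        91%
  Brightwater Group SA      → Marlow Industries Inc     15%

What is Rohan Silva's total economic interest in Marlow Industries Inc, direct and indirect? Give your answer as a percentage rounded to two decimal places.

88.38%

Rohan reaches Marlow along 4 paths.
Via Redfern → Brightwater: 91% × 6% × 15% = 0.819%.
Via Brightwater: 5% × 15% = 0.75%.
Via Caldera → Brightwater: 97% × 65% × 15% = 9.4575%.
Via Redfern: 91% × 85% = 77.35%.
Total: 0.819% + 0.75% + 9.4575% + 77.35% = 88.3765%.
Rounded: 88.38%.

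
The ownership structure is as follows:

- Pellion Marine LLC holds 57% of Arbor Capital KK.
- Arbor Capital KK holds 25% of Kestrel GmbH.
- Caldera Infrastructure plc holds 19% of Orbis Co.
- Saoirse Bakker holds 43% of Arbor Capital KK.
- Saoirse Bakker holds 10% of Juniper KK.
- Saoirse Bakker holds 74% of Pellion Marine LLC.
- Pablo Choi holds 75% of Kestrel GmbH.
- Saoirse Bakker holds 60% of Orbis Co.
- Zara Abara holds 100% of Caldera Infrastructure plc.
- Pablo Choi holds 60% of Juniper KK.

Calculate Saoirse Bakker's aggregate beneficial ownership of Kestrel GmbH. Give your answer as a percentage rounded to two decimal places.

Saoirse reaches Kestrel along 2 paths.
Via Pellion → Arbor: 74% × 57% × 25% = 10.545%.
Via Arbor: 43% × 25% = 10.75%.
Total: 10.545% + 10.75% = 21.295%.
Rounded: 21.30%.

21.30%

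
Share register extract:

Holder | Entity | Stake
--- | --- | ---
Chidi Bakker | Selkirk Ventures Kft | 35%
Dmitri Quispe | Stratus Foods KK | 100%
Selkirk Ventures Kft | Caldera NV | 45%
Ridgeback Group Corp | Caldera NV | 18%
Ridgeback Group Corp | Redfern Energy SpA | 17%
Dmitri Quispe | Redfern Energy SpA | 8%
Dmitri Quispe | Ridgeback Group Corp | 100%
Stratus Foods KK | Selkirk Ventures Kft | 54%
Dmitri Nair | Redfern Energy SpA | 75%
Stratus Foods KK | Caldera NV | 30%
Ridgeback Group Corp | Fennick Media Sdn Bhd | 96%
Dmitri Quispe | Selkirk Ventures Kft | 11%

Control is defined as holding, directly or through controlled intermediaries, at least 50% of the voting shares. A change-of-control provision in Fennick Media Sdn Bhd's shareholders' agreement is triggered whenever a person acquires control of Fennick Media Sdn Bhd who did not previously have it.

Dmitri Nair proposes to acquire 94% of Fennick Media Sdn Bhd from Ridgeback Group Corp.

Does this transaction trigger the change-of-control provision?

Yes

The purchase adds only to Dmitri Nair's holdings (Ridgeback's stake shrinks), so Dmitri Nair is the only person who could newly come to control Fennick.
Dmitri Nair holds 75% of Redfern, so Dmitri Nair controls Redfern.
Neither Dmitri Nair nor any entity Dmitri Nair controls holds any voting interest in Fennick.
So before the transaction, Dmitri Nair does not control Fennick.
After the purchase, Dmitri Nair holds 94% of Fennick directly, and Ridgeback's stake falls to 2%.
Dmitri Nair holds 94% of Fennick, so Dmitri Nair controls Fennick.
Dmitri Nair did not control Fennick before and does after, so the clause is triggered.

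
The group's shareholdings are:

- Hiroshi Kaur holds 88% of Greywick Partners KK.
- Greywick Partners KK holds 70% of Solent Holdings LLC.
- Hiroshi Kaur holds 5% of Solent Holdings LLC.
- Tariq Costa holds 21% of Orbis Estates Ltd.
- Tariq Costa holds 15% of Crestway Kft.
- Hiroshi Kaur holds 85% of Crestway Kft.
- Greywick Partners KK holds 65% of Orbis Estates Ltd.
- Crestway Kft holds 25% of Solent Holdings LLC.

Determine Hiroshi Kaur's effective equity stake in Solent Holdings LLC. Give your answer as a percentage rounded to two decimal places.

Hiroshi reaches Solent along 3 paths.
Via Crestway: 85% × 25% = 21.25%.
Via Greywick: 88% × 70% = 61.6%.
Direct stake: 5% = 5%.
Total: 21.25% + 61.6% + 5% = 87.85%.

87.85%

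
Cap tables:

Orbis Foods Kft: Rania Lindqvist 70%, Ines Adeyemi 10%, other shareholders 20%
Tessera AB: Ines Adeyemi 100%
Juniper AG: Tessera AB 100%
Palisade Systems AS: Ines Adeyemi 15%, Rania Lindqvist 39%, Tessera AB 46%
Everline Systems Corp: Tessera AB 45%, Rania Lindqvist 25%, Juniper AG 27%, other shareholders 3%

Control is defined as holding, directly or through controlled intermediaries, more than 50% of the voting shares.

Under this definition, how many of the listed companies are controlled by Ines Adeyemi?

4

Ines holds 100% of Tessera, so Ines controls Tessera.
Tessera holds 100% of Juniper, so Ines controls Juniper.
Ines and Tessera together hold 15% + 46% = 61% of Palisade, so Ines controls Palisade.
Tessera and Juniper together hold 45% + 27% = 72% of Everline, so Ines controls Everline.
No other company's threshold is met.
Ines controls 4 companies.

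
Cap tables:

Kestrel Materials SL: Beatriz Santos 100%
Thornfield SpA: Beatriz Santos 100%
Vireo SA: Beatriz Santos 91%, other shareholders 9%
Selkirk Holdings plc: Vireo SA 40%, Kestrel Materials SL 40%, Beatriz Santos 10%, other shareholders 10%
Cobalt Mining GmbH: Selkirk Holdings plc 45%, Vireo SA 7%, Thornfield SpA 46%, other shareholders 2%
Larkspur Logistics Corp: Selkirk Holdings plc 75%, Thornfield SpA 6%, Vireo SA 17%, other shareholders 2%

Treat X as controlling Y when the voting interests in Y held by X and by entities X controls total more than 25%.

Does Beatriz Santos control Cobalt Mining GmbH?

Yes

Beatriz holds 100% of Thornfield, so Beatriz controls Thornfield.
Beatriz holds 91% of Vireo, so Beatriz controls Vireo.
Beatriz holds 100% of Kestrel, so Beatriz controls Kestrel.
Vireo and Kestrel and Beatriz together hold 40% + 40% + 10% = 90% of Selkirk, so Beatriz controls Selkirk.
Selkirk and Vireo and Thornfield together hold 45% + 7% + 46% = 98% of Cobalt, so Beatriz controls Cobalt.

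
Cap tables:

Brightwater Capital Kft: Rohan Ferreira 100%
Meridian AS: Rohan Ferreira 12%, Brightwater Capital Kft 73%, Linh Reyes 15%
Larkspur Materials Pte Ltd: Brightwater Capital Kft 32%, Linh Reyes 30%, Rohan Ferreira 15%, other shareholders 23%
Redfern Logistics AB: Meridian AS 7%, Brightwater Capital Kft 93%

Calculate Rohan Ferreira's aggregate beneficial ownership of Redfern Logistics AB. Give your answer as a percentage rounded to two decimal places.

Rohan reaches Redfern along 3 paths.
Via Meridian: 12% × 7% = 0.84%.
Via Brightwater → Meridian: 100% × 73% × 7% = 5.11%.
Via Brightwater: 100% × 93% = 93%.
Total: 0.84% + 5.11% + 93% = 98.95%.

98.95%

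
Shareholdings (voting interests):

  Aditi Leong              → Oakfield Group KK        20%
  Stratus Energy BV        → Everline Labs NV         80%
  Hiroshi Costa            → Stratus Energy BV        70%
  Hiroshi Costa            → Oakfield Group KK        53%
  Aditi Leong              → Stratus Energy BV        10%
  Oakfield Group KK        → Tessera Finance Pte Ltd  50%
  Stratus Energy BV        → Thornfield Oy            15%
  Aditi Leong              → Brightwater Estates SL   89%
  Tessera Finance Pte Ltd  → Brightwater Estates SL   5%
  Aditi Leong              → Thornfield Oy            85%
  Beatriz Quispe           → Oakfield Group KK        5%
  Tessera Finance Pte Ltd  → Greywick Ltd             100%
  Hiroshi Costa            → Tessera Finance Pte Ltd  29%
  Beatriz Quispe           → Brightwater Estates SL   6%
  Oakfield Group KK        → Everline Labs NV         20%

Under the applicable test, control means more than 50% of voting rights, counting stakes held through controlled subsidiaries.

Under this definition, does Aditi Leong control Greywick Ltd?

Aditi holds 85% of Thornfield, so Aditi controls Thornfield.
Aditi holds 89% of Brightwater, so Aditi controls Brightwater.
Neither Aditi nor any entity Aditi controls holds any voting interest in Greywick.
So Aditi does not control Greywick.

No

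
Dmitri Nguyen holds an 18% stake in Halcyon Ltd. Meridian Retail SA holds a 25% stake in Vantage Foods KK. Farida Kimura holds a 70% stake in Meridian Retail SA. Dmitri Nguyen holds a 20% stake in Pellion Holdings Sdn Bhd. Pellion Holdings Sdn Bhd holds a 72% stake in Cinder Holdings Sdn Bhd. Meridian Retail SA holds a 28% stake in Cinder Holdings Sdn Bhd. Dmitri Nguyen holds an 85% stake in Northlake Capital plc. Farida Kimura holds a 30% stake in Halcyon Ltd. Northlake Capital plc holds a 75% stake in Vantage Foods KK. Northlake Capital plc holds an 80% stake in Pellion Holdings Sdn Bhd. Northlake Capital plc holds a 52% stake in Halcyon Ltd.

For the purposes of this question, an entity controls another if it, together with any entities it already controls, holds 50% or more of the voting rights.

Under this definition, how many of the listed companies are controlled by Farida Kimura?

1

Farida holds 70% of Meridian, so Farida controls Meridian.
No other company's threshold is met.
Farida controls 1 company.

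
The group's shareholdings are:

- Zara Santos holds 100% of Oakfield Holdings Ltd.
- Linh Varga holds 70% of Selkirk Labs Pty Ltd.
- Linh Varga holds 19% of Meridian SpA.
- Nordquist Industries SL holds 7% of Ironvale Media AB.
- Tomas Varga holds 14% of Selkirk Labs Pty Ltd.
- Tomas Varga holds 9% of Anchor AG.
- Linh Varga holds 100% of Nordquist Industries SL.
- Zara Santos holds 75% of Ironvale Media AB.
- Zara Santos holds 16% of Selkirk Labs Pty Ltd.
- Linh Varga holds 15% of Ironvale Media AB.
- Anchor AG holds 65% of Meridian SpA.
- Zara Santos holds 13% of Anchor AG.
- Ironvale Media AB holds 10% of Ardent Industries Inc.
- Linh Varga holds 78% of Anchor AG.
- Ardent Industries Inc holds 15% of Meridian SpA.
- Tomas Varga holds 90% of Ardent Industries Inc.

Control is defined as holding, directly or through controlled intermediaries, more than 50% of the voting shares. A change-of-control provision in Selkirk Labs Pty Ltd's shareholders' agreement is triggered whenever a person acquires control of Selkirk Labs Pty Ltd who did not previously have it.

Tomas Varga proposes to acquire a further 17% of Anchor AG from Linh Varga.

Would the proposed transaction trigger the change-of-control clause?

The purchase adds only to Tomas's holdings (Linh's stake shrinks), so Tomas is the only person who could newly come to control Selkirk.
Tomas holds 90% of Ardent, so Tomas controls Ardent.
In Selkirk, Tomas's side holds only 14%, not > 50%.
So before the transaction, Tomas does not control Selkirk.
After the purchase, Tomas's direct stake in Anchor rises to 9% + 17% = 26%, and Linh's stake falls to 61%.
Tomas's side now holds 26% of Anchor, not > 50%, so Tomas still does not control Anchor.
After the transaction, Tomas's side holds 14% of Selkirk, not > 50%, so Tomas still does not control Selkirk.
No new person acquires control, so the clause is not triggered.

No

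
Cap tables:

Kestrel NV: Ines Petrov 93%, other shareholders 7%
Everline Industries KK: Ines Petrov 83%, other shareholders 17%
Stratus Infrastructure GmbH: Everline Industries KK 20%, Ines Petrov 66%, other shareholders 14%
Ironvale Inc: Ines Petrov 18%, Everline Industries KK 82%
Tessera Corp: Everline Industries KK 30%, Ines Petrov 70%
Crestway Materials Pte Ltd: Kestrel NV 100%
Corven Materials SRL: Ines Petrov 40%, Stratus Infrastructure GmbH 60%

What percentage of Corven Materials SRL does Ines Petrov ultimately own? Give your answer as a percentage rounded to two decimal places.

89.56%

Ines reaches Corven along 3 paths.
Direct stake: 40% = 40%.
Via Everline → Stratus: 83% × 20% × 60% = 9.96%.
Via Stratus: 66% × 60% = 39.6%.
Total: 40% + 9.96% + 39.6% = 89.56%.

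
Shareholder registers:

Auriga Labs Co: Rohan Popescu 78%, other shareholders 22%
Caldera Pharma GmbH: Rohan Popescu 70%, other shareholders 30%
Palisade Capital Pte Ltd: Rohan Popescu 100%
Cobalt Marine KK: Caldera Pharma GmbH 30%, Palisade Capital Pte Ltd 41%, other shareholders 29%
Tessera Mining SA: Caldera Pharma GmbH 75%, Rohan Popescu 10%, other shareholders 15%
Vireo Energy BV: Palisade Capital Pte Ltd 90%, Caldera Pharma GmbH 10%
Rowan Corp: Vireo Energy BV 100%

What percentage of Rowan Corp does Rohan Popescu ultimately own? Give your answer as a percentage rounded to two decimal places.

Rohan reaches Rowan along 2 paths.
Via Palisade → Vireo: 100% × 90% × 100% = 90%.
Via Caldera → Vireo: 70% × 10% × 100% = 7%.
Total: 90% + 7% = 97%.
Rounded: 97.00%.

97.00%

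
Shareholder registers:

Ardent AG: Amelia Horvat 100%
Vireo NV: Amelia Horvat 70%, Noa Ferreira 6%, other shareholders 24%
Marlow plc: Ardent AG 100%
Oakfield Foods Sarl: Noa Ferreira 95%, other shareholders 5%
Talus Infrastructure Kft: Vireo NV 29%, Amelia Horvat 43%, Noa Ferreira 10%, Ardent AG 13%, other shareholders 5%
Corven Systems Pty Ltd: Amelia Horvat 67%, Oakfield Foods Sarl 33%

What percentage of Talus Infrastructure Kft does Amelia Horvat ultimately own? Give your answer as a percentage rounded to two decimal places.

Amelia reaches Talus along 3 paths.
Via Vireo: 70% × 29% = 20.3%.
Direct stake: 43% = 43%.
Via Ardent: 100% × 13% = 13%.
Total: 20.3% + 43% + 13% = 76.3%.
Rounded: 76.30%.

76.30%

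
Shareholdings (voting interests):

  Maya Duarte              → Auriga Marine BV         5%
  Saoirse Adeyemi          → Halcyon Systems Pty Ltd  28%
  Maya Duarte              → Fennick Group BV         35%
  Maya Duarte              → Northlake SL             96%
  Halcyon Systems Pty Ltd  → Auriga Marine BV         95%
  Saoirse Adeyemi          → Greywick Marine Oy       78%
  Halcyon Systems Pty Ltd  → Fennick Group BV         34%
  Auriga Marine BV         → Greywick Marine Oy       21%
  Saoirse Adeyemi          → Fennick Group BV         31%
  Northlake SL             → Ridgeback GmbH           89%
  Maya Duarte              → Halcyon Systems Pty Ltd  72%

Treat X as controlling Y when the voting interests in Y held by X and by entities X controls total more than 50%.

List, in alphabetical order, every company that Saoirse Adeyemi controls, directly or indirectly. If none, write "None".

Greywick Marine Oy

Saoirse holds 78% of Greywick, so Saoirse controls Greywick.
No other company's threshold is met.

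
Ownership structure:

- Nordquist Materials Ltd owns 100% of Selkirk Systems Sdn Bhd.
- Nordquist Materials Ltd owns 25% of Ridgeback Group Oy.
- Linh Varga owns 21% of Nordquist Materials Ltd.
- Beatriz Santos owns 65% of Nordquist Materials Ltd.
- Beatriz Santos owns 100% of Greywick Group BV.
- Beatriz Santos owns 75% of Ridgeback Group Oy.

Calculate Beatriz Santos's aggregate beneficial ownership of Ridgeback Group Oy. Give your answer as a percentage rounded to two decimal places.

Beatriz reaches Ridgeback along 2 paths.
Direct stake: 75% = 75%.
Via Nordquist: 65% × 25% = 16.25%.
Total: 75% + 16.25% = 91.25%.

91.25%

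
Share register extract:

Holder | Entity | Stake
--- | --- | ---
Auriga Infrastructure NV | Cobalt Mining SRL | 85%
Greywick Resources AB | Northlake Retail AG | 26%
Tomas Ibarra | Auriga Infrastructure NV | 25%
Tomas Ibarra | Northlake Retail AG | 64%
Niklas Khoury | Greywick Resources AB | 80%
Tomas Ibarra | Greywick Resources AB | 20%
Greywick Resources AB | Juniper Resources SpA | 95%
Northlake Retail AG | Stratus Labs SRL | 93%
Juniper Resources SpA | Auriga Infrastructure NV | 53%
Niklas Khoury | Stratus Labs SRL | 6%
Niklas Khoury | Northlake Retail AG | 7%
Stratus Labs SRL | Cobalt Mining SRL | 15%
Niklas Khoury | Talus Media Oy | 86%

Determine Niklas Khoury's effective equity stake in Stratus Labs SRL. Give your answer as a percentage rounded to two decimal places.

Niklas reaches Stratus along 3 paths.
Via Greywick → Northlake: 80% × 26% × 93% = 19.344%.
Via Northlake: 7% × 93% = 6.51%.
Direct stake: 6% = 6%.
Total: 19.344% + 6.51% + 6% = 31.854%.
Rounded: 31.85%.

31.85%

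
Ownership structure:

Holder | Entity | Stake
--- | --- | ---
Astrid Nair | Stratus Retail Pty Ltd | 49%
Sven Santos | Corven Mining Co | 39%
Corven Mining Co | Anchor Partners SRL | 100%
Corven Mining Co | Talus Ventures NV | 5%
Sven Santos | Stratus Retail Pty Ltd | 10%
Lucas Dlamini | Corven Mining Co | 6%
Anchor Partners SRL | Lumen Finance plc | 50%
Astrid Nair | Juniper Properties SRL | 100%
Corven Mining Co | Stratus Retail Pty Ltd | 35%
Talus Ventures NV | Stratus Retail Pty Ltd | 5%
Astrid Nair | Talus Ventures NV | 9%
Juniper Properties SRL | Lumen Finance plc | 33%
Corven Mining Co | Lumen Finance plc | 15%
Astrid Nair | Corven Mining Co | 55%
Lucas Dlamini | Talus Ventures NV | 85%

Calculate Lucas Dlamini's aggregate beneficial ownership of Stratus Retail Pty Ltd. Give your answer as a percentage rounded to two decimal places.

6.37%

Lucas reaches Stratus along 3 paths.
Via Corven: 6% × 35% = 2.1%.
Via Corven → Talus: 6% × 5% × 5% = 0.015%.
Via Talus: 85% × 5% = 4.25%.
Total: 2.1% + 0.015% + 4.25% = 6.365%.
Rounded: 6.37%.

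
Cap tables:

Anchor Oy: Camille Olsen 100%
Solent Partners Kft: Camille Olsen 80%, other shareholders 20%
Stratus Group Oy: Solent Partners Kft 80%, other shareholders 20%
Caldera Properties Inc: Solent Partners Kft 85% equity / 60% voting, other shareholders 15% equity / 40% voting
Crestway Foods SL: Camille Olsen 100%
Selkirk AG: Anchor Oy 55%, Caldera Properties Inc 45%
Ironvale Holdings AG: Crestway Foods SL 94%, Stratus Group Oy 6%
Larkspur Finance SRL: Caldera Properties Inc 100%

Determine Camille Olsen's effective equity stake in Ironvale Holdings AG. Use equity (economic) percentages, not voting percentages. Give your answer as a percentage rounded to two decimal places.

Camille reaches Ironvale along 2 paths.
Via Crestway: 100% × 94% = 94%.
Via Solent → Stratus: 80% × 80% × 6% = 3.84%.
Total: 94% + 3.84% = 97.84%.

97.84%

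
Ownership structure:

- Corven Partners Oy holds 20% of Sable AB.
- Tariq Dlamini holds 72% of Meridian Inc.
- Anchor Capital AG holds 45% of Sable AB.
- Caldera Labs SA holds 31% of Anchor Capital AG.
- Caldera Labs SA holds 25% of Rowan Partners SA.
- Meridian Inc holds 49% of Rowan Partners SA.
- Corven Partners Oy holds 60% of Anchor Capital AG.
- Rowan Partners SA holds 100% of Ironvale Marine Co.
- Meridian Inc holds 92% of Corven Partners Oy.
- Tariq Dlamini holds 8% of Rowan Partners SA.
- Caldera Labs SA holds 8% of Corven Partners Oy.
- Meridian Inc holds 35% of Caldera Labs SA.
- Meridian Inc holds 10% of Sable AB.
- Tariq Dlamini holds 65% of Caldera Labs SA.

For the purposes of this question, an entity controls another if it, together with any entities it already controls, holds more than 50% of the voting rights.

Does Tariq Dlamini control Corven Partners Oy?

Tariq holds 72% of Meridian, so Tariq controls Meridian.
Meridian and Tariq together hold 35% + 65% = 100% of Caldera, so Tariq controls Caldera.
Caldera and Meridian together hold 8% + 92% = 100% of Corven, so Tariq controls Corven.

Yes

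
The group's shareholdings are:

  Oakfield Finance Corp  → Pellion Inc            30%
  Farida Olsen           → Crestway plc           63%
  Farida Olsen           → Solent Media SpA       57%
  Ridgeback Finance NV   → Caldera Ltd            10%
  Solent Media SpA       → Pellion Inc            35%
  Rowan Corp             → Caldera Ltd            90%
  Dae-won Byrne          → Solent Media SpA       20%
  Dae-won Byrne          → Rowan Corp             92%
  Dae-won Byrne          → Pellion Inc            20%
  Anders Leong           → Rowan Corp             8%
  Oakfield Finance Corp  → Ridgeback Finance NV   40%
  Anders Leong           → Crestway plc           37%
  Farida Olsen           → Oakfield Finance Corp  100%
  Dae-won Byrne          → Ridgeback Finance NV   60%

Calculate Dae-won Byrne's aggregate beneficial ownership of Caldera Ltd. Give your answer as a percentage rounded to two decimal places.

Dae-won reaches Caldera along 2 paths.
Via Ridgeback: 60% × 10% = 6%.
Via Rowan: 92% × 90% = 82.8%.
Total: 6% + 82.8% = 88.8%.
Rounded: 88.80%.

88.80%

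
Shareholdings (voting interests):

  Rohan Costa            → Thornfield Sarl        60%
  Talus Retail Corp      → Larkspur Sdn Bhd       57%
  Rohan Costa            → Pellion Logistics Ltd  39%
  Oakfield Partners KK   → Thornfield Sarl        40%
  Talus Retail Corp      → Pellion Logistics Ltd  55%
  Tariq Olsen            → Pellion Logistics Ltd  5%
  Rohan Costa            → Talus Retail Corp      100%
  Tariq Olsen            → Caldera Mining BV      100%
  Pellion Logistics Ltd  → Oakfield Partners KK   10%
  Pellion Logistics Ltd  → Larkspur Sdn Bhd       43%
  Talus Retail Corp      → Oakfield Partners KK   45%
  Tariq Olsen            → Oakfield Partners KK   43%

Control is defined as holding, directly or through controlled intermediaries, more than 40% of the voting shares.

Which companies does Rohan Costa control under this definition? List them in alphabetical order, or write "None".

Larkspur Sdn Bhd, Oakfield Partners KK, Pellion Logistics Ltd, Talus Retail Corp, Thornfield Sarl

Rohan holds 100% of Talus, so Rohan controls Talus.
Rohan and Talus together hold 39% + 55% = 94% of Pellion, so Rohan controls Pellion.
Talus and Pellion together hold 45% + 10% = 55% of Oakfield, so Rohan controls Oakfield.
Rohan and Oakfield together hold 60% + 40% = 100% of Thornfield, so Rohan controls Thornfield.
Pellion and Talus together hold 43% + 57% = 100% of Larkspur, so Rohan controls Larkspur.
No other company's threshold is met.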